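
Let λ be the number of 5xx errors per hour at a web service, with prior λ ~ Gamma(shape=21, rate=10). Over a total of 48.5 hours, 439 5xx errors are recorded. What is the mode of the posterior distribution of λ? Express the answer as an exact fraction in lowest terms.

Total count 439 over total exposure 48.5 hours.
Posterior: α' = 21 + 439 = 460, β' = 10 + 48.5 = 117/2.
Posterior mode = (α'−1)/β' = 459/(117/2) = 102/13.

102/13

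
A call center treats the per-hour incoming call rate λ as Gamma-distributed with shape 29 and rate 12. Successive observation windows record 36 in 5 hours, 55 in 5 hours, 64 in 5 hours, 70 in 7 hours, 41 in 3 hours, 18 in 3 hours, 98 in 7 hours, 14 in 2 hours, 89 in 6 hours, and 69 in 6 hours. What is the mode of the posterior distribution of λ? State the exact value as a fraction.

582/61

Total count: 36 + 55 + 64 + 70 + 41 + 18 + 98 + 14 + 89 + 69 = 554.
Total exposure: 5 + 5 + 5 + 7 + 3 + 3 + 7 + 2 + 6 + 6 = 49 hours.
By Gamma–Poisson conjugacy, the posterior is Gamma(α + Σx, β + Σt) = Gamma(29 + 554, 12 + 49) = Gamma(583, 61).
Posterior mode = (α'−1)/β' = 582/61.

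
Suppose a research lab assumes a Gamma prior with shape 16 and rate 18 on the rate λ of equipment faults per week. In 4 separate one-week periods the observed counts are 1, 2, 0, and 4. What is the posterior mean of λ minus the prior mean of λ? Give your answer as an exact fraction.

Total count: 1 + 2 + 0 + 4 = 7.
Total exposure: 4 weeks.
By Gamma–Poisson conjugacy, the posterior is Gamma(α + Σx, β + Σt) = Gamma(16 + 7, 18 + 4) = Gamma(23, 22).
Posterior mean = 23/22 = 23/22; prior mean = 16/18 = 8/9. Difference = 23/22 − 8/9 = 31/198.

31/198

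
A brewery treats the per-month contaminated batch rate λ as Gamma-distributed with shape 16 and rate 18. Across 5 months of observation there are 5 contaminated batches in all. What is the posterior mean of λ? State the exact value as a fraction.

Total count 5 over total exposure 5 months.
Conjugate update: add total count to the shape and total exposure to the rate, giving Gamma(21, 23).
Posterior mean = α'/β' = 21/23.

21/23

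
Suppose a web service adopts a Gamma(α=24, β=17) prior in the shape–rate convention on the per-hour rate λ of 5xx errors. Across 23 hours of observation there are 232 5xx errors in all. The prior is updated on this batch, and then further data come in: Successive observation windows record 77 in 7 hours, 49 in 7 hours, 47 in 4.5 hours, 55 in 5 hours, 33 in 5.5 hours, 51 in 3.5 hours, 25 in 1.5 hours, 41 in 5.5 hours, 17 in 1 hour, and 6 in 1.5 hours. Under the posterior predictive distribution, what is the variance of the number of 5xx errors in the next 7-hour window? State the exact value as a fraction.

Total count 232 over total exposure 23 hours.
After the first batch: Gamma(24 + 232, 17 + 23) = Gamma(256, 40).
Total count: 77 + 49 + 47 + 55 + 33 + 51 + 25 + 41 + 17 + 6 = 401.
Total exposure: 7 + 7 + 4.5 + 5 + 5.5 + 3.5 + 1.5 + 5.5 + 1 + 1.5 = 42 hours.
After the second batch: Gamma(256 + 401, 40 + 42) = Gamma(657, 82).
The posterior predictive for a window of length T is Negative Binomial with variance T·α'·(β'+T)/β'² = 7·657·89/6724 = 409311/6724.

409311/6724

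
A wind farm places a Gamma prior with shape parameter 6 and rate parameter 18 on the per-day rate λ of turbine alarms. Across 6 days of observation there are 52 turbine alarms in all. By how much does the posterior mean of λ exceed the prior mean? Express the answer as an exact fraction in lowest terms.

Total count 52 over total exposure 6 days.
The Gamma prior is conjugate for the Poisson rate, so λ | data ~ Gamma(6+52, 18+6) = Gamma(58, 24).
Posterior mean = 58/24 = 29/12; prior mean = 6/18 = 1/3. Difference = 29/12 − 1/3 = 25/12.

25/12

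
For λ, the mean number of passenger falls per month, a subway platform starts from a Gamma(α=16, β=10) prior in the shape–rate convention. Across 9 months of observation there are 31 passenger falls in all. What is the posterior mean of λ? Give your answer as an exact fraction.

47/19

Total count 31 over total exposure 9 months.
By Gamma–Poisson conjugacy, the posterior is Gamma(α + Σx, β + Σt) = Gamma(16 + 31, 10 + 9) = Gamma(47, 19).
Posterior mean = α'/β' = 47/19.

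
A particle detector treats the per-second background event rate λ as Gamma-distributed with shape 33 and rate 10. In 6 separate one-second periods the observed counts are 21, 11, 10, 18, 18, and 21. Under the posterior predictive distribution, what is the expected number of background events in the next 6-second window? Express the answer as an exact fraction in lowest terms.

Total count: 21 + 11 + 10 + 18 + 18 + 21 = 99.
Total exposure: 6 seconds.
The Gamma prior is conjugate for the Poisson rate, so λ | data ~ Gamma(33+99, 10+6) = Gamma(132, 16).
Predictive mean over a 6-second window = T·E[λ|data] = 6·132/16 = 99/2.

99/2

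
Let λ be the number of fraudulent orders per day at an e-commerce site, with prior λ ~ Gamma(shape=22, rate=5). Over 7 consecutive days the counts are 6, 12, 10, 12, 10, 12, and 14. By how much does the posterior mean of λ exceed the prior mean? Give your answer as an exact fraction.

Total count: 6 + 12 + 10 + 12 + 10 + 12 + 14 = 76.
Total exposure: 7 days.
By Gamma–Poisson conjugacy, the posterior is Gamma(α + Σx, β + Σt) = Gamma(22 + 76, 5 + 7) = Gamma(98, 12).
Posterior mean = 98/12 = 49/6; prior mean = 22/5 = 22/5. Difference = 49/6 − 22/5 = 113/30.

113/30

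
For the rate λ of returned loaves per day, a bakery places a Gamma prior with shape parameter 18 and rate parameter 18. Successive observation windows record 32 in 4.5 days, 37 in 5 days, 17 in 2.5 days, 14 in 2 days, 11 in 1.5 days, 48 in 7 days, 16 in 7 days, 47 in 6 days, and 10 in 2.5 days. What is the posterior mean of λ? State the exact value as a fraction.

125/28

Total count: 32 + 37 + 17 + 14 + 11 + 48 + 16 + 47 + 10 = 232.
Total exposure: 4.5 + 5 + 2.5 + 2 + 1.5 + 7 + 7 + 6 + 2.5 = 38 days.
The Gamma prior is conjugate for the Poisson rate, so λ | data ~ Gamma(18+232, 18+38) = Gamma(250, 56).
Posterior mean = α'/β' = 250/56 = 125/28.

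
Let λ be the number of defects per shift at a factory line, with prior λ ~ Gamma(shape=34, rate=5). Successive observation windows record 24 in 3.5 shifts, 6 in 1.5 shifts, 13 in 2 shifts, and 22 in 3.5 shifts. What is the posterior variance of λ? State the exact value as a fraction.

Total count: 24 + 6 + 13 + 22 = 65.
Total exposure: 3.5 + 1.5 + 2 + 3.5 = 10.5 shifts.
The Gamma prior is conjugate for the Poisson rate, so λ | data ~ Gamma(34+65, 5+10.5) = Gamma(99, 31/2).
Posterior variance = α'/β'² = 99/(961/4) = 396/961.

396/961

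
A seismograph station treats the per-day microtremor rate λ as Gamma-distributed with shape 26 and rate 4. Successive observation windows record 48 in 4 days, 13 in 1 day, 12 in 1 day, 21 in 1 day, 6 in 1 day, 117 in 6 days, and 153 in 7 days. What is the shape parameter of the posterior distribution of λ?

396

Total count: 48 + 13 + 12 + 21 + 6 + 117 + 153 = 370.
Total exposure: 4 + 1 + 1 + 1 + 1 + 6 + 7 = 21 days.
Conjugate update: add total count to the shape and total exposure to the rate, giving Gamma(396, 25).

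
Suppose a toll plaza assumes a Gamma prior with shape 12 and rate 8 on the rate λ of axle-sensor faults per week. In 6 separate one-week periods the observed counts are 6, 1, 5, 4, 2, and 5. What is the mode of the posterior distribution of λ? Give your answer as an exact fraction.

17/7

Total count: 6 + 1 + 5 + 4 + 2 + 5 = 23.
Total exposure: 6 weeks.
The Gamma prior is conjugate for the Poisson rate, so λ | data ~ Gamma(12+23, 8+6) = Gamma(35, 14).
Posterior mode = (α'−1)/β' = 34/14 = 17/7.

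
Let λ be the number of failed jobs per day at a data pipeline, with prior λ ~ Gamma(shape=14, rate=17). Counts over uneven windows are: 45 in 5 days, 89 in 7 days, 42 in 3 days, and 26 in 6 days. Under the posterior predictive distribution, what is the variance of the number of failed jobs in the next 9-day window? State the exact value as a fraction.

22842/361

Total count: 45 + 89 + 42 + 26 = 202.
Total exposure: 5 + 7 + 3 + 6 = 21 days.
Conjugate update: add total count to the shape and total exposure to the rate, giving Gamma(216, 38).
The posterior predictive for a window of length T is Negative Binomial with variance T·α'·(β'+T)/β'² = 9·216·47/1444 = 22842/361.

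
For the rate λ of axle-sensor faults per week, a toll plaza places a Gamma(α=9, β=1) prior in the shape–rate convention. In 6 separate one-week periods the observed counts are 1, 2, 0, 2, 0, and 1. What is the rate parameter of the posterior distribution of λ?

7

Total count: 1 + 2 + 0 + 2 + 0 + 1 = 6.
Total exposure: 6 weeks.
By Gamma–Poisson conjugacy, the posterior is Gamma(α + Σx, β + Σt) = Gamma(9 + 6, 1 + 6) = Gamma(15, 7).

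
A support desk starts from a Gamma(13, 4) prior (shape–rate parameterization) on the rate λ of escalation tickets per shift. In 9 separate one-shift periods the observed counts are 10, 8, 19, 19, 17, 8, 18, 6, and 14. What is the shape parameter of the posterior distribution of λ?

Total count: 10 + 8 + 19 + 19 + 17 + 8 + 18 + 6 + 14 = 119.
Total exposure: 9 shifts.
The Gamma prior is conjugate for the Poisson rate, so λ | data ~ Gamma(13+119, 4+9) = Gamma(132, 13).

132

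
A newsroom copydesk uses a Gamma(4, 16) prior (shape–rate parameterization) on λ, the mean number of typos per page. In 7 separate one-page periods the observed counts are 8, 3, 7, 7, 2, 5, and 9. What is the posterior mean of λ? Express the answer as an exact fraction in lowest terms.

Total count: 8 + 3 + 7 + 7 + 2 + 5 + 9 = 41.
Total exposure: 7 pages.
Gamma(α, β) with Poisson data over total exposure Σt gives posterior Gamma(α+Σx, β+Σt) = Gamma(45, 23).
Posterior mean = α'/β' = 45/23.

45/23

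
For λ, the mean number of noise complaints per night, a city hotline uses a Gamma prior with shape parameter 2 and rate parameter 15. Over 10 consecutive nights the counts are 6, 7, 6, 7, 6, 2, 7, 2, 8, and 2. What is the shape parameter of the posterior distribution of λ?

55

Total count: 6 + 7 + 6 + 7 + 6 + 2 + 7 + 2 + 8 + 2 = 53.
Total exposure: 10 nights.
Posterior: α' = 2 + 53 = 55, β' = 15 + 10 = 25.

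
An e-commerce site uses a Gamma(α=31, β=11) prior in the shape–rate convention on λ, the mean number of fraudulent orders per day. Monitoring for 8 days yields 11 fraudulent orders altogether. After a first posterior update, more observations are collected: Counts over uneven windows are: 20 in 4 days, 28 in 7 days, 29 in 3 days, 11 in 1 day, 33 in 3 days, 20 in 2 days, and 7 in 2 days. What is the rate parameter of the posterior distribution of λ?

41

Total count 11 over total exposure 8 days.
After the first batch: Gamma(31 + 11, 11 + 8) = Gamma(42, 19).
Total count: 20 + 28 + 29 + 11 + 33 + 20 + 7 = 148.
Total exposure: 4 + 7 + 3 + 1 + 3 + 2 + 2 = 22 days.
After the second batch: Gamma(42 + 148, 19 + 22) = Gamma(190, 41).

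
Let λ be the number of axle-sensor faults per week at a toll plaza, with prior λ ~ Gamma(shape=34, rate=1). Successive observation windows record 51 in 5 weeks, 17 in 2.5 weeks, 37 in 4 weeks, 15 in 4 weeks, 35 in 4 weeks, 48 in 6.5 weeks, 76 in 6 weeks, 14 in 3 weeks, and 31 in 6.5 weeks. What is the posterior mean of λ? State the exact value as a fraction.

Total count: 51 + 17 + 37 + 15 + 35 + 48 + 76 + 14 + 31 = 324.
Total exposure: 5 + 2.5 + 4 + 4 + 4 + 6.5 + 6 + 3 + 6.5 = 41.5 weeks.
By Gamma–Poisson conjugacy, the posterior is Gamma(α + Σx, β + Σt) = Gamma(34 + 324, 1 + 41.5) = Gamma(358, 85/2).
Posterior mean = α'/β' = 358/(85/2) = 716/85.

716/85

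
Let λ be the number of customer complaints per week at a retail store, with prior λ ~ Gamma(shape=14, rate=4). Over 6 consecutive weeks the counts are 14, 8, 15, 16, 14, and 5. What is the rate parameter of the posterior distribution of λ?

10

Total count: 14 + 8 + 15 + 16 + 14 + 5 = 72.
Total exposure: 6 weeks.
Gamma(α, β) with Poisson data over total exposure Σt gives posterior Gamma(α+Σx, β+Σt) = Gamma(86, 10).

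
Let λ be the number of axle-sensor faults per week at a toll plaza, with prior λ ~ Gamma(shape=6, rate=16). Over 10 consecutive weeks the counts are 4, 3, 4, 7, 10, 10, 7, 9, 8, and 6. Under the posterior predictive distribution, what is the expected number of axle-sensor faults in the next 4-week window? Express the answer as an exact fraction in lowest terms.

148/13

Total count: 4 + 3 + 4 + 7 + 10 + 10 + 7 + 9 + 8 + 6 = 68.
Total exposure: 10 weeks.
By Gamma–Poisson conjugacy, the posterior is Gamma(α + Σx, β + Σt) = Gamma(6 + 68, 16 + 10) = Gamma(74, 26).
Predictive mean over a 4-week window = T·E[λ|data] = 4·74/26 = 148/13.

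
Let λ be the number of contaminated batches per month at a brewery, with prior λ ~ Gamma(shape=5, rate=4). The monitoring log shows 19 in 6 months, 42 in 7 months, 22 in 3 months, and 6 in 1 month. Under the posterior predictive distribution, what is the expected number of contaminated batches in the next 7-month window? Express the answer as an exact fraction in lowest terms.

Total count: 19 + 42 + 22 + 6 = 89.
Total exposure: 6 + 7 + 3 + 1 = 17 months.
The Gamma prior is conjugate for the Poisson rate, so λ | data ~ Gamma(5+89, 4+17) = Gamma(94, 21).
Predictive mean over a 7-month window = T·E[λ|data] = 7·94/21 = 94/3.

94/3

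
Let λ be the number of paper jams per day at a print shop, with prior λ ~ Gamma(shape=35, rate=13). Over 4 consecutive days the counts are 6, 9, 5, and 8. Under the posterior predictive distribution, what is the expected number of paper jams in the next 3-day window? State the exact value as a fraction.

189/17

Total count: 6 + 9 + 5 + 8 = 28.
Total exposure: 4 days.
Conjugate update: add total count to the shape and total exposure to the rate, giving Gamma(63, 17).
Predictive mean over a 3-day window = T·E[λ|data] = 3·63/17 = 189/17.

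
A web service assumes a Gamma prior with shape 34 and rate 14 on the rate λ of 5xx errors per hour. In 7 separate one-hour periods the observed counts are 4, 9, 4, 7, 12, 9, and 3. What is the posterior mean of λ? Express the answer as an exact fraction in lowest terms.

Total count: 4 + 9 + 4 + 7 + 12 + 9 + 3 = 48.
Total exposure: 7 hours.
Gamma(α, β) with Poisson data over total exposure Σt gives posterior Gamma(α+Σx, β+Σt) = Gamma(82, 21).
Posterior mean = α'/β' = 82/21.

82/21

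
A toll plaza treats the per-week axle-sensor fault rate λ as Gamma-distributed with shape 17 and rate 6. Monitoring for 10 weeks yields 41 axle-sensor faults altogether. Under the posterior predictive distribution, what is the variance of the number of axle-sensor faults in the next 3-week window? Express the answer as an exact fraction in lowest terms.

Total count 41 over total exposure 10 weeks.
Conjugate update: add total count to the shape and total exposure to the rate, giving Gamma(58, 16).
The posterior predictive for a window of length T is Negative Binomial with variance T·α'·(β'+T)/β'² = 3·58·19/256 = 1653/128.

1653/128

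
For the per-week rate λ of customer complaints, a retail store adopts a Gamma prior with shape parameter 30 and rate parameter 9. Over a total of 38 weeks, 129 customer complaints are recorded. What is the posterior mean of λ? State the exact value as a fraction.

Total count 129 over total exposure 38 weeks.
Gamma(α, β) with Poisson data over total exposure Σt gives posterior Gamma(α+Σx, β+Σt) = Gamma(159, 47).
Posterior mean = α'/β' = 159/47.

159/47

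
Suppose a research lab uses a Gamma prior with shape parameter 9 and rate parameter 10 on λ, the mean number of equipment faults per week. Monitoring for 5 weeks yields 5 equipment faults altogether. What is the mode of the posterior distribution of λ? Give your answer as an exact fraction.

Total count 5 over total exposure 5 weeks.
Gamma(α, β) with Poisson data over total exposure Σt gives posterior Gamma(α+Σx, β+Σt) = Gamma(14, 15).
Posterior mode = (α'−1)/β' = 13/15.

13/15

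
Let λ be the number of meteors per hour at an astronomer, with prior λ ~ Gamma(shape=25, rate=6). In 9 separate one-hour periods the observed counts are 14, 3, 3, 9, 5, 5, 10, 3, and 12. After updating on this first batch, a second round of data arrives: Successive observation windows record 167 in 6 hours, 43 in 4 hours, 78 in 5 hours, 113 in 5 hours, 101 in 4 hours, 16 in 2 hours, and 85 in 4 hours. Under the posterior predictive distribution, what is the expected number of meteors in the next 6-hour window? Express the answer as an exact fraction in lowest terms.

1384/15

Total count: 14 + 3 + 3 + 9 + 5 + 5 + 10 + 3 + 12 = 64.
Total exposure: 9 hours.
After the first batch: Gamma(25 + 64, 6 + 9) = Gamma(89, 15).
Total count: 167 + 43 + 78 + 113 + 101 + 16 + 85 = 603.
Total exposure: 6 + 4 + 5 + 5 + 4 + 2 + 4 = 30 hours.
After the second batch: Gamma(89 + 603, 15 + 30) = Gamma(692, 45).
Predictive mean over a 6-hour window = T·E[λ|data] = 6·692/45 = 1384/15.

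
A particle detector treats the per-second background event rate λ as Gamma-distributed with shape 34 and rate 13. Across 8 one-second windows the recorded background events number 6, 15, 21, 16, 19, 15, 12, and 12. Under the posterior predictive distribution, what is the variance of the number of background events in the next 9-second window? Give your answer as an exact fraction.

Total count: 6 + 15 + 21 + 16 + 19 + 15 + 12 + 12 = 116.
Total exposure: 8 seconds.
By Gamma–Poisson conjugacy, the posterior is Gamma(α + Σx, β + Σt) = Gamma(34 + 116, 13 + 8) = Gamma(150, 21).
The posterior predictive for a window of length T is Negative Binomial with variance T·α'·(β'+T)/β'² = 9·150·30/441 = 4500/49.

4500/49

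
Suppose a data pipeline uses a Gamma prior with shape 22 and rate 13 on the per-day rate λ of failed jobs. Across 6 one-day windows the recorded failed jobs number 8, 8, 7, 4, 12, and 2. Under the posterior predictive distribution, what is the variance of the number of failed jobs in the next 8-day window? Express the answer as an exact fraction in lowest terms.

Total count: 8 + 8 + 7 + 4 + 12 + 2 = 41.
Total exposure: 6 days.
Gamma(α, β) with Poisson data over total exposure Σt gives posterior Gamma(α+Σx, β+Σt) = Gamma(63, 19).
The posterior predictive for a window of length T is Negative Binomial with variance T·α'·(β'+T)/β'² = 8·63·27/361 = 13608/361.

13608/361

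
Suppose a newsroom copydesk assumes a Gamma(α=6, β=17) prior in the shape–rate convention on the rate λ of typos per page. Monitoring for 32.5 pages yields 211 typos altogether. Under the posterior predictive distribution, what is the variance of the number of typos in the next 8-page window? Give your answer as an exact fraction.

Total count 211 over total exposure 32.5 pages.
Conjugate update: add total count to the shape and total exposure to the rate, giving Gamma(217, 99/2).
The posterior predictive for a window of length T is Negative Binomial with variance T·α'·(β'+T)/β'² = 8·217·(115/2)/(9801/4) = 399280/9801.

399280/9801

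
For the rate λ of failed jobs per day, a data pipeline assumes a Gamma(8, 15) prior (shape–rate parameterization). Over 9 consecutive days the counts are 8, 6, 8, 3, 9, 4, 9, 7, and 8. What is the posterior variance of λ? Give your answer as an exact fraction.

35/288

Total count: 8 + 6 + 8 + 3 + 9 + 4 + 9 + 7 + 8 = 62.
Total exposure: 9 days.
By Gamma–Poisson conjugacy, the posterior is Gamma(α + Σx, β + Σt) = Gamma(8 + 62, 15 + 9) = Gamma(70, 24).
Posterior variance = α'/β'² = 70/576 = 35/288.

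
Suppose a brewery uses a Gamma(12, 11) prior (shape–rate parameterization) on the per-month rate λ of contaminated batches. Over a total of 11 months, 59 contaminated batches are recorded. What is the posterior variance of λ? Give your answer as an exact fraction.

Total count 59 over total exposure 11 months.
Posterior: α' = 12 + 59 = 71, β' = 11 + 11 = 22.
Posterior variance = α'/β'² = 71/484.

71/484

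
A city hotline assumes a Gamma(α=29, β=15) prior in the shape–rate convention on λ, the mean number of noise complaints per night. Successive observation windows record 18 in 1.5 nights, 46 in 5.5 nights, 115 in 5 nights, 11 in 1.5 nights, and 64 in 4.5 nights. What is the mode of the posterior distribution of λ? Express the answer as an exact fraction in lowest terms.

Total count: 18 + 46 + 115 + 11 + 64 = 254.
Total exposure: 1.5 + 5.5 + 5 + 1.5 + 4.5 = 18 nights.
Conjugate update: add total count to the shape and total exposure to the rate, giving Gamma(283, 33).
Posterior mode = (α'−1)/β' = 282/33 = 94/11.

94/11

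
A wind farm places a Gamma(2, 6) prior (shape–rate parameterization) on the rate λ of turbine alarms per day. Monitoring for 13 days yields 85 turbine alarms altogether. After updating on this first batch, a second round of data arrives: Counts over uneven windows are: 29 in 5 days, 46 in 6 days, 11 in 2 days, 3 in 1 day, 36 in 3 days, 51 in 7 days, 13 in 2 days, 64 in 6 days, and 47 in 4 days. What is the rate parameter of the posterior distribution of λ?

Total count 85 over total exposure 13 days.
After the first batch: Gamma(2 + 85, 6 + 13) = Gamma(87, 19).
Total count: 29 + 46 + 11 + 3 + 36 + 51 + 13 + 64 + 47 = 300.
Total exposure: 5 + 6 + 2 + 1 + 3 + 7 + 2 + 6 + 4 = 36 days.
After the second batch: Gamma(87 + 300, 19 + 36) = Gamma(387, 55).

55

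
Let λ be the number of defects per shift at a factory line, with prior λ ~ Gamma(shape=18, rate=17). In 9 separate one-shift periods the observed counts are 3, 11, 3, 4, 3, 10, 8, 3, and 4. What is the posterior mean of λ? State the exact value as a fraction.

Total count: 3 + 11 + 3 + 4 + 3 + 10 + 8 + 3 + 4 = 49.
Total exposure: 9 shifts.
By Gamma–Poisson conjugacy, the posterior is Gamma(α + Σx, β + Σt) = Gamma(18 + 49, 17 + 9) = Gamma(67, 26).
Posterior mean = α'/β' = 67/26.

67/26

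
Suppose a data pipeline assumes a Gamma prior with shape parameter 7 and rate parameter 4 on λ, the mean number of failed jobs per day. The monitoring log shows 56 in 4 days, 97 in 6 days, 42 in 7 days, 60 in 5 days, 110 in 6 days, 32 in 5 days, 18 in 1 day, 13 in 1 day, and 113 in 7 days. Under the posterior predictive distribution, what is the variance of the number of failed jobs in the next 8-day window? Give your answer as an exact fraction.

59184/529

Total count: 56 + 97 + 42 + 60 + 110 + 32 + 18 + 13 + 113 = 541.
Total exposure: 4 + 6 + 7 + 5 + 6 + 5 + 1 + 1 + 7 = 42 days.
Gamma(α, β) with Poisson data over total exposure Σt gives posterior Gamma(α+Σx, β+Σt) = Gamma(548, 46).
The posterior predictive for a window of length T is Negative Binomial with variance T·α'·(β'+T)/β'² = 8·548·54/2116 = 59184/529.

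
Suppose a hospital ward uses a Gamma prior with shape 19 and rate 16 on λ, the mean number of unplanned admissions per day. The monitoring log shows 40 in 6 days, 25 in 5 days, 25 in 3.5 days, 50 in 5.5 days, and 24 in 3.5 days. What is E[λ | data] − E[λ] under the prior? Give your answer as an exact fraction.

Total count: 40 + 25 + 25 + 50 + 24 = 164.
Total exposure: 6 + 5 + 3.5 + 5.5 + 3.5 = 23.5 days.
Gamma(α, β) with Poisson data over total exposure Σt gives posterior Gamma(α+Σx, β+Σt) = Gamma(183, 79/2).
Posterior mean = 183/(79/2) = 366/79; prior mean = 19/16 = 19/16. Difference = 366/79 − 19/16 = 4355/1264.

4355/1264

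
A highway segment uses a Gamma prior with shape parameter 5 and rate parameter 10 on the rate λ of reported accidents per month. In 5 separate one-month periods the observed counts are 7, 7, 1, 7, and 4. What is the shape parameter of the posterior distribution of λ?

Total count: 7 + 7 + 1 + 7 + 4 = 26.
Total exposure: 5 months.
Posterior: α' = 5 + 26 = 31, β' = 10 + 5 = 15.

31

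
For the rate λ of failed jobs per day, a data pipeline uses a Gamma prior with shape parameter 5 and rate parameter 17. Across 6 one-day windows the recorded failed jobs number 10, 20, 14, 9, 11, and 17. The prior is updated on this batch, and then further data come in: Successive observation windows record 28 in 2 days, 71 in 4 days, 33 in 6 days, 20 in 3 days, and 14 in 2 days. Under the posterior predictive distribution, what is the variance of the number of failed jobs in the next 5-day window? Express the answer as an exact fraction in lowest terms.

Total count: 10 + 20 + 14 + 9 + 11 + 17 = 81.
Total exposure: 6 days.
After the first batch: Gamma(5 + 81, 17 + 6) = Gamma(86, 23).
Total count: 28 + 71 + 33 + 20 + 14 = 166.
Total exposure: 2 + 4 + 6 + 3 + 2 = 17 days.
After the second batch: Gamma(86 + 166, 23 + 17) = Gamma(252, 40).
The posterior predictive for a window of length T is Negative Binomial with variance T·α'·(β'+T)/β'² = 5·252·45/1600 = 567/16.

567/16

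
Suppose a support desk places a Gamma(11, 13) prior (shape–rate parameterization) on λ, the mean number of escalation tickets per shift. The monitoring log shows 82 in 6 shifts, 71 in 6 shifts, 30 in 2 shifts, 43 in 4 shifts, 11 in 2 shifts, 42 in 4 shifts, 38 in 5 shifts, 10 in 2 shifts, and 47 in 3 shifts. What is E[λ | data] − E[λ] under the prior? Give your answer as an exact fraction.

Total count: 82 + 71 + 30 + 43 + 11 + 42 + 38 + 10 + 47 = 374.
Total exposure: 6 + 6 + 2 + 4 + 2 + 4 + 5 + 2 + 3 = 34 shifts.
Posterior: α' = 11 + 374 = 385, β' = 13 + 34 = 47.
Posterior mean = 385/47 = 385/47; prior mean = 11/13 = 11/13. Difference = 385/47 − 11/13 = 4488/611.

4488/611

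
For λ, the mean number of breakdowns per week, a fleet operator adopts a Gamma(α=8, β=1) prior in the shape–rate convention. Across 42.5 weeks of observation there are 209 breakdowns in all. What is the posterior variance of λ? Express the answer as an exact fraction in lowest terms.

Total count 209 over total exposure 42.5 weeks.
Gamma(α, β) with Poisson data over total exposure Σt gives posterior Gamma(α+Σx, β+Σt) = Gamma(217, 87/2).
Posterior variance = α'/β'² = 217/(7569/4) = 868/7569.

868/7569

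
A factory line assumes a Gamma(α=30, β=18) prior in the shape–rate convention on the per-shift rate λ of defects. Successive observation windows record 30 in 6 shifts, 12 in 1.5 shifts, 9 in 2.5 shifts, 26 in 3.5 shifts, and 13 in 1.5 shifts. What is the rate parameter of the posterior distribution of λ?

Total count: 30 + 12 + 9 + 26 + 13 = 90.
Total exposure: 6 + 1.5 + 2.5 + 3.5 + 1.5 = 15 shifts.
The Gamma prior is conjugate for the Poisson rate, so λ | data ~ Gamma(30+90, 18+15) = Gamma(120, 33).

33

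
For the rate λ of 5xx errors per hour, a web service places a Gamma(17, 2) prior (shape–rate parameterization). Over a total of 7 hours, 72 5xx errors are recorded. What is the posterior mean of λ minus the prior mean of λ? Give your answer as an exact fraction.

25/18

Total count 72 over total exposure 7 hours.
By Gamma–Poisson conjugacy, the posterior is Gamma(α + Σx, β + Σt) = Gamma(17 + 72, 2 + 7) = Gamma(89, 9).
Posterior mean = 89/9 = 89/9; prior mean = 17/2 = 17/2. Difference = 89/9 − 17/2 = 25/18.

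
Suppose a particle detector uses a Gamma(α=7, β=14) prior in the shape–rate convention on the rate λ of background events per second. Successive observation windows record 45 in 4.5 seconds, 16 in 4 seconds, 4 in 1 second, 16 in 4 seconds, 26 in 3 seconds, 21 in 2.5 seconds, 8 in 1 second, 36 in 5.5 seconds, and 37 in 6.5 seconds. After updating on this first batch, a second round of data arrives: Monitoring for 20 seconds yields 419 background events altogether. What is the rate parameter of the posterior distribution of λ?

66

Total count: 45 + 16 + 4 + 16 + 26 + 21 + 8 + 36 + 37 = 209.
Total exposure: 4.5 + 4 + 1 + 4 + 3 + 2.5 + 1 + 5.5 + 6.5 = 32 seconds.
After the first batch: Gamma(7 + 209, 14 + 32) = Gamma(216, 46).
Total count 419 over total exposure 20 seconds.
After the second batch: Gamma(216 + 419, 46 + 20) = Gamma(635, 66).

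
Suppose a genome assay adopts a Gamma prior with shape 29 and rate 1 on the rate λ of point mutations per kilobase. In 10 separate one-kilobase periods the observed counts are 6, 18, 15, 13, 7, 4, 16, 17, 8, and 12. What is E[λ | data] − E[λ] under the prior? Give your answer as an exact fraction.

-174/11

Total count: 6 + 18 + 15 + 13 + 7 + 4 + 16 + 17 + 8 + 12 = 116.
Total exposure: 10 kilobases.
By Gamma–Poisson conjugacy, the posterior is Gamma(α + Σx, β + Σt) = Gamma(29 + 116, 1 + 10) = Gamma(145, 11).
Posterior mean = 145/11 = 145/11; prior mean = 29/1 = 29. Difference = 145/11 − 29 = -174/11.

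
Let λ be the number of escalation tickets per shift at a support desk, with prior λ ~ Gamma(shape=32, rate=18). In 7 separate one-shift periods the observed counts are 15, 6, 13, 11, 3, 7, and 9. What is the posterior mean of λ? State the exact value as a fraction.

96/25

Total count: 15 + 6 + 13 + 11 + 3 + 7 + 9 = 64.
Total exposure: 7 shifts.
Conjugate update: add total count to the shape and total exposure to the rate, giving Gamma(96, 25).
Posterior mean = α'/β' = 96/25.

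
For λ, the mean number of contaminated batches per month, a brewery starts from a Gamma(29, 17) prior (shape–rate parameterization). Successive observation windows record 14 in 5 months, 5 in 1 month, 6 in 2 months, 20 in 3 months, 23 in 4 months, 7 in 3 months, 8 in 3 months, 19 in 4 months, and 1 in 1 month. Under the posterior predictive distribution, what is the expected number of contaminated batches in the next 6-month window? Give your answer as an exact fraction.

792/43

Total count: 14 + 5 + 6 + 20 + 23 + 7 + 8 + 19 + 1 = 103.
Total exposure: 5 + 1 + 2 + 3 + 4 + 3 + 3 + 4 + 1 = 26 months.
The Gamma prior is conjugate for the Poisson rate, so λ | data ~ Gamma(29+103, 17+26) = Gamma(132, 43).
Predictive mean over a 6-month window = T·E[λ|data] = 6·132/43 = 792/43.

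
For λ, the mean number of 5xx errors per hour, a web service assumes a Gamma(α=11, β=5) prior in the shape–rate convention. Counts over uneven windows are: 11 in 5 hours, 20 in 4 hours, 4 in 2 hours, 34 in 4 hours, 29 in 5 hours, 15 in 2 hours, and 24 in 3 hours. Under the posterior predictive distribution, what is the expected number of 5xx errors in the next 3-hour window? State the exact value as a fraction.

74/5

Total count: 11 + 20 + 4 + 34 + 29 + 15 + 24 = 137.
Total exposure: 5 + 4 + 2 + 4 + 5 + 2 + 3 = 25 hours.
Conjugate update: add total count to the shape and total exposure to the rate, giving Gamma(148, 30).
Predictive mean over a 3-hour window = T·E[λ|data] = 3·148/30 = 74/5.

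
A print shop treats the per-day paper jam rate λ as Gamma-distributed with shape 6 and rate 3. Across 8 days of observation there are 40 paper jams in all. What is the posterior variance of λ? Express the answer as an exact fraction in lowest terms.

Total count 40 over total exposure 8 days.
Conjugate update: add total count to the shape and total exposure to the rate, giving Gamma(46, 11).
Posterior variance = α'/β'² = 46/121.

46/121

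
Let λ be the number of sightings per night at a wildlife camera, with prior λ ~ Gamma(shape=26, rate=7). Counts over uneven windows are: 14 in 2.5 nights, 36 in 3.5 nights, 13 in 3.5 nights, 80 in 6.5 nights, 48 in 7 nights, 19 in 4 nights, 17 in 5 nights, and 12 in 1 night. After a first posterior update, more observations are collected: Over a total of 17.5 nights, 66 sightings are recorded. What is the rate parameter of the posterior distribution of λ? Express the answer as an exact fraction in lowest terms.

Total count: 14 + 36 + 13 + 80 + 48 + 19 + 17 + 12 = 239.
Total exposure: 2.5 + 3.5 + 3.5 + 6.5 + 7 + 4 + 5 + 1 = 33 nights.
After the first batch: Gamma(26 + 239, 7 + 33) = Gamma(265, 40).
Total count 66 over total exposure 17.5 nights.
After the second batch: Gamma(265 + 66, 40 + 17.5) = Gamma(331, 115/2).

115/2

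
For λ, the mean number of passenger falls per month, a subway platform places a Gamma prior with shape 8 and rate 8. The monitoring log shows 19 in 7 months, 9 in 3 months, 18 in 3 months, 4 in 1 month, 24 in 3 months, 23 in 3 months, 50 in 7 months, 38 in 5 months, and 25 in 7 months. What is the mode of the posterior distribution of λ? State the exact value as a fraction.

Total count: 19 + 9 + 18 + 4 + 24 + 23 + 50 + 38 + 25 = 210.
Total exposure: 7 + 3 + 3 + 1 + 3 + 3 + 7 + 5 + 7 = 39 months.
Gamma(α, β) with Poisson data over total exposure Σt gives posterior Gamma(α+Σx, β+Σt) = Gamma(218, 47).
Posterior mode = (α'−1)/β' = 217/47.

217/47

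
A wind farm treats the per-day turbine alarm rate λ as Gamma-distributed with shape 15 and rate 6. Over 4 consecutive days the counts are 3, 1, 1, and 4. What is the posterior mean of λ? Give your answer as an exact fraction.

12/5

Total count: 3 + 1 + 1 + 4 = 9.
Total exposure: 4 days.
By Gamma–Poisson conjugacy, the posterior is Gamma(α + Σx, β + Σt) = Gamma(15 + 9, 6 + 4) = Gamma(24, 10).
Posterior mean = α'/β' = 24/10 = 12/5.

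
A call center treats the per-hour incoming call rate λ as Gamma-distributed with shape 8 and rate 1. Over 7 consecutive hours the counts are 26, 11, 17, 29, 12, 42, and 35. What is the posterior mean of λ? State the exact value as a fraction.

45/2

Total count: 26 + 11 + 17 + 29 + 12 + 42 + 35 = 172.
Total exposure: 7 hours.
By Gamma–Poisson conjugacy, the posterior is Gamma(α + Σx, β + Σt) = Gamma(8 + 172, 1 + 7) = Gamma(180, 8).
Posterior mean = α'/β' = 180/8 = 45/2.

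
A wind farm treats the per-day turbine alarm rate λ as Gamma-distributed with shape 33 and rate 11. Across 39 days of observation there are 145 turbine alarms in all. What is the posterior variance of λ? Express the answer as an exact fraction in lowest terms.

89/1250

Total count 145 over total exposure 39 days.
The Gamma prior is conjugate for the Poisson rate, so λ | data ~ Gamma(33+145, 11+39) = Gamma(178, 50).
Posterior variance = α'/β'² = 178/2500 = 89/1250.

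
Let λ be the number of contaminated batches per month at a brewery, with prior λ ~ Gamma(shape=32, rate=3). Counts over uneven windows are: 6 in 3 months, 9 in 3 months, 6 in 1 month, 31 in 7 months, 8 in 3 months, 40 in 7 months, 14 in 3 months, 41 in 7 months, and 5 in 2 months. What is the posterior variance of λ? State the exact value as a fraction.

Total count: 6 + 9 + 6 + 31 + 8 + 40 + 14 + 41 + 5 = 160.
Total exposure: 3 + 3 + 1 + 7 + 3 + 7 + 3 + 7 + 2 = 36 months.
Posterior: α' = 32 + 160 = 192, β' = 3 + 36 = 39.
Posterior variance = α'/β'² = 192/1521 = 64/507.

64/507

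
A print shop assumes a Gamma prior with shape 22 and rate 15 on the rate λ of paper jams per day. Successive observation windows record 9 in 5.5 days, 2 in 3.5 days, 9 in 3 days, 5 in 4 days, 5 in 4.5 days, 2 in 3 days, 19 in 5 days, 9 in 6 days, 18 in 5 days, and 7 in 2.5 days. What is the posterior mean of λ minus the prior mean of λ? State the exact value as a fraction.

39/95

Total count: 9 + 2 + 9 + 5 + 5 + 2 + 19 + 9 + 18 + 7 = 85.
Total exposure: 5.5 + 3.5 + 3 + 4 + 4.5 + 3 + 5 + 6 + 5 + 2.5 = 42 days.
Gamma(α, β) with Poisson data over total exposure Σt gives posterior Gamma(α+Σx, β+Σt) = Gamma(107, 57).
Posterior mean = 107/57 = 107/57; prior mean = 22/15 = 22/15. Difference = 107/57 − 22/15 = 39/95.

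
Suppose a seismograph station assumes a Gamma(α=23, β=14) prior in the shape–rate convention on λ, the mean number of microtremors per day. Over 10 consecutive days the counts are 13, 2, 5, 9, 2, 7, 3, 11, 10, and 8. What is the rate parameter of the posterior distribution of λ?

24

Total count: 13 + 2 + 5 + 9 + 2 + 7 + 3 + 11 + 10 + 8 = 70.
Total exposure: 10 days.
Posterior: α' = 23 + 70 = 93, β' = 14 + 10 = 24.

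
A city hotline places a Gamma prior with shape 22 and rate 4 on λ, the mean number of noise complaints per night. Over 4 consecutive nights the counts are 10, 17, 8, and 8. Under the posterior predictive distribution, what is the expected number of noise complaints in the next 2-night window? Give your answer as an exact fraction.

65/4

Total count: 10 + 17 + 8 + 8 = 43.
Total exposure: 4 nights.
Posterior: α' = 22 + 43 = 65, β' = 4 + 4 = 8.
Predictive mean over a 2-night window = T·E[λ|data] = 2·65/8 = 65/4.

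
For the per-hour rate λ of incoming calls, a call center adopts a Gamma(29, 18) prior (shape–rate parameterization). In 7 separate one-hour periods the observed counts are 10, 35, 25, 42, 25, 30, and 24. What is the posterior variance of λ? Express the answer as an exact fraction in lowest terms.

44/125

Total count: 10 + 35 + 25 + 42 + 25 + 30 + 24 = 191.
Total exposure: 7 hours.
Gamma(α, β) with Poisson data over total exposure Σt gives posterior Gamma(α+Σx, β+Σt) = Gamma(220, 25).
Posterior variance = α'/β'² = 220/625 = 44/125.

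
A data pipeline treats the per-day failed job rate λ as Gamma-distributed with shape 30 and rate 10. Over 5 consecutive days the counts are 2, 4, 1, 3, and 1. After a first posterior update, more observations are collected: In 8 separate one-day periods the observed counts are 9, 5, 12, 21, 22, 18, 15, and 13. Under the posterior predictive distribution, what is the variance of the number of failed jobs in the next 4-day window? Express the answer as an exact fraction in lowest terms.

16848/529

Total count: 2 + 4 + 1 + 3 + 1 = 11.
Total exposure: 5 days.
After the first batch: Gamma(30 + 11, 10 + 5) = Gamma(41, 15).
Total count: 9 + 5 + 12 + 21 + 22 + 18 + 15 + 13 = 115.
Total exposure: 8 days.
After the second batch: Gamma(41 + 115, 15 + 8) = Gamma(156, 23).
The posterior predictive for a window of length T is Negative Binomial with variance T·α'·(β'+T)/β'² = 4·156·27/529 = 16848/529.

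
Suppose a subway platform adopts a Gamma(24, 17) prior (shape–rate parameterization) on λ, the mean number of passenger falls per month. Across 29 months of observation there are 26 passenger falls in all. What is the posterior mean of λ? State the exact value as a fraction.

Total count 26 over total exposure 29 months.
Posterior: α' = 24 + 26 = 50, β' = 17 + 29 = 46.
Posterior mean = α'/β' = 50/46 = 25/23.

25/23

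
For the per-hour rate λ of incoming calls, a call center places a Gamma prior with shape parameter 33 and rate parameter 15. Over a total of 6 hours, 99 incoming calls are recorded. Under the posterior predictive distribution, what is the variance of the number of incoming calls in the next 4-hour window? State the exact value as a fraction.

Total count 99 over total exposure 6 hours.
The Gamma prior is conjugate for the Poisson rate, so λ | data ~ Gamma(33+99, 15+6) = Gamma(132, 21).
The posterior predictive for a window of length T is Negative Binomial with variance T·α'·(β'+T)/β'² = 4·132·25/441 = 4400/147.

4400/147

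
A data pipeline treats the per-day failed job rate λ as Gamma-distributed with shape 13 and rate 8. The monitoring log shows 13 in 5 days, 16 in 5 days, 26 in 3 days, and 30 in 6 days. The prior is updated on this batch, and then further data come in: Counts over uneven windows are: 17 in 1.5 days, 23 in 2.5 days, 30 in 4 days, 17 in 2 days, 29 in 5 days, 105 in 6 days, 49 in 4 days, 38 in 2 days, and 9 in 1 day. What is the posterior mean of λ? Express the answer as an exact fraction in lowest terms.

Total count: 13 + 16 + 26 + 30 = 85.
Total exposure: 5 + 5 + 3 + 6 = 19 days.
After the first batch: Gamma(13 + 85, 8 + 19) = Gamma(98, 27).
Total count: 17 + 23 + 30 + 17 + 29 + 105 + 49 + 38 + 9 = 317.
Total exposure: 1.5 + 2.5 + 4 + 2 + 5 + 6 + 4 + 2 + 1 = 28 days.
After the second batch: Gamma(98 + 317, 27 + 28) = Gamma(415, 55).
Posterior mean = α'/β' = 415/55 = 83/11.

83/11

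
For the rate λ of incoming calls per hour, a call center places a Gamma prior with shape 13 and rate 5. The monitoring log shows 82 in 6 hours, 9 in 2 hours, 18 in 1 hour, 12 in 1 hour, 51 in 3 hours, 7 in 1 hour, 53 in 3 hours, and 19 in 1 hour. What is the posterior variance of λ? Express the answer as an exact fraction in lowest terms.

264/529

Total count: 82 + 9 + 18 + 12 + 51 + 7 + 53 + 19 = 251.
Total exposure: 6 + 2 + 1 + 1 + 3 + 1 + 3 + 1 = 18 hours.
Gamma(α, β) with Poisson data over total exposure Σt gives posterior Gamma(α+Σx, β+Σt) = Gamma(264, 23).
Posterior variance = α'/β'² = 264/529.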